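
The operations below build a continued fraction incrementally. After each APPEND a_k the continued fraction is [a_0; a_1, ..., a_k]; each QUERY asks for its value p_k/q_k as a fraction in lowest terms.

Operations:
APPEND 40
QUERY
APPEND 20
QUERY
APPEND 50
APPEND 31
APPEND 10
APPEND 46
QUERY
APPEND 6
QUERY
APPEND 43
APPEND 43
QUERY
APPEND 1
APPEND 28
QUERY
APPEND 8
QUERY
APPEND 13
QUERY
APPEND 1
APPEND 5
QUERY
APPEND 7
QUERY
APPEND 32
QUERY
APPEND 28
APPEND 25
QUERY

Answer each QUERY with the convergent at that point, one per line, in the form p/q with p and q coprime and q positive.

40/1
801/20
575139591/14360557
3463313546/86474853
6431861062513/160595982001
190709904230809/4761801296637
1532260592531054/38258739134333
20110097607134511/502125410042966
128321888605462336/3204046155929461
919895578437901917/22968707240683526
29564980398618323680/738202677857802293
20748048648892392447605/518054294859336495543

APPEND 40: p_0 = 40·1 + 0 = 40, q_0 = 40·0 + 1 = 1 → 40/1
APPEND 20: p_1 = 20·40 + 1 = 801, q_1 = 20·1 + 0 = 20 → 801/20
APPEND 50: p_2 = 50·801 + 40 = 40090, q_2 = 50·20 + 1 = 1001 → 40090/1001
APPEND 31: p_3 = 31·40090 + 801 = 1243591, q_3 = 31·1001 + 20 = 31051 → 1243591/31051
APPEND 10: p_4 = 10·1243591 + 40090 = 12476000, q_4 = 10·31051 + 1001 = 311511 → 12476000/311511
APPEND 46: p_5 = 46·12476000 + 1243591 = 575139591, q_5 = 46·311511 + 31051 = 14360557 → 575139591/14360557
APPEND 6: p_6 = 6·575139591 + 12476000 = 3463313546, q_6 = 6·14360557 + 311511 = 86474853 → 3463313546/86474853
APPEND 43: p_7 = 43·3463313546 + 575139591 = 149497622069, q_7 = 43·86474853 + 14360557 = 3732779236 → 149497622069/3732779236
APPEND 43: p_8 = 43·149497622069 + 3463313546 = 6431861062513, q_8 = 43·3732779236 + 86474853 = 160595982001 → 6431861062513/160595982001
APPEND 1: p_9 = 1·6431861062513 + 149497622069 = 6581358684582, q_9 = 1·160595982001 + 3732779236 = 164328761237 → 6581358684582/164328761237
APPEND 28: p_10 = 28·6581358684582 + 6431861062513 = 190709904230809, q_10 = 28·164328761237 + 160595982001 = 4761801296637 → 190709904230809/4761801296637
APPEND 8: p_11 = 8·190709904230809 + 6581358684582 = 1532260592531054, q_11 = 8·4761801296637 + 164328761237 = 38258739134333 → 1532260592531054/38258739134333
APPEND 13: p_12 = 13·1532260592531054 + 190709904230809 = 20110097607134511, q_12 = 13·38258739134333 + 4761801296637 = 502125410042966 → 20110097607134511/502125410042966
APPEND 1: p_13 = 1·20110097607134511 + 1532260592531054 = 21642358199665565, q_13 = 1·502125410042966 + 38258739134333 = 540384149177299 → 21642358199665565/540384149177299
APPEND 5: p_14 = 5·21642358199665565 + 20110097607134511 = 128321888605462336, q_14 = 5·540384149177299 + 502125410042966 = 3204046155929461 → 128321888605462336/3204046155929461
APPEND 7: p_15 = 7·128321888605462336 + 21642358199665565 = 919895578437901917, q_15 = 7·3204046155929461 + 540384149177299 = 22968707240683526 → 919895578437901917/22968707240683526
APPEND 32: p_16 = 32·919895578437901917 + 128321888605462336 = 29564980398618323680, q_16 = 32·22968707240683526 + 3204046155929461 = 738202677857802293 → 29564980398618323680/738202677857802293
APPEND 28: p_17 = 28·29564980398618323680 + 919895578437901917 = 828739346739750964957, q_17 = 28·738202677857802293 + 22968707240683526 = 20692643687259147730 → 828739346739750964957/20692643687259147730
APPEND 25: p_18 = 25·828739346739750964957 + 29564980398618323680 = 20748048648892392447605, q_18 = 25·20692643687259147730 + 738202677857802293 = 518054294859336495543 → 20748048648892392447605/518054294859336495543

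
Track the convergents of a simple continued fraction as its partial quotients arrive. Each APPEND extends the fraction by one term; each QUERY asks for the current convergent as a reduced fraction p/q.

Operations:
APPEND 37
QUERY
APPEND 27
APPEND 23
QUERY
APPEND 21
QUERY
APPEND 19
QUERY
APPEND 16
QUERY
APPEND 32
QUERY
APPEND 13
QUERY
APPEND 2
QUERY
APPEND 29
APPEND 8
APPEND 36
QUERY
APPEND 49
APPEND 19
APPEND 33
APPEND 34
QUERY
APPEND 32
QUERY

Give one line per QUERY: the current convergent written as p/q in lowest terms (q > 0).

APPEND 37: p_0 = 37·1 + 0 = 37, q_0 = 37·0 + 1 = 1 → 37/1
APPEND 27: p_1 = 27·37 + 1 = 1000, q_1 = 27·1 + 0 = 27 → 1000/27
APPEND 23: p_2 = 23·1000 + 37 = 23037, q_2 = 23·27 + 1 = 622 → 23037/622
APPEND 21: p_3 = 21·23037 + 1000 = 484777, q_3 = 21·622 + 27 = 13089 → 484777/13089
APPEND 19: p_4 = 19·484777 + 23037 = 9233800, q_4 = 19·13089 + 622 = 249313 → 9233800/249313
APPEND 16: p_5 = 16·9233800 + 484777 = 148225577, q_5 = 16·249313 + 13089 = 4002097 → 148225577/4002097
APPEND 32: p_6 = 32·148225577 + 9233800 = 4752452264, q_6 = 32·4002097 + 249313 = 128316417 → 4752452264/128316417
APPEND 13: p_7 = 13·4752452264 + 148225577 = 61930105009, q_7 = 13·128316417 + 4002097 = 1672115518 → 61930105009/1672115518
APPEND 2: p_8 = 2·61930105009 + 4752452264 = 128612662282, q_8 = 2·1672115518 + 128316417 = 3472547453 → 128612662282/3472547453
APPEND 29: p_9 = 29·128612662282 + 61930105009 = 3791697311187, q_9 = 29·3472547453 + 1672115518 = 102375991655 → 3791697311187/102375991655
APPEND 8: p_10 = 8·3791697311187 + 128612662282 = 30462191151778, q_10 = 8·102375991655 + 3472547453 = 822480480693 → 30462191151778/822480480693
APPEND 36: p_11 = 36·30462191151778 + 3791697311187 = 1100430578775195, q_11 = 36·822480480693 + 102375991655 = 29711673296603 → 1100430578775195/29711673296603
APPEND 49: p_12 = 49·1100430578775195 + 30462191151778 = 53951560551136333, q_12 = 49·29711673296603 + 822480480693 = 1456694472014240 → 53951560551136333/1456694472014240
APPEND 19: p_13 = 19·53951560551136333 + 1100430578775195 = 1026180081050365522, q_13 = 19·1456694472014240 + 29711673296603 = 27706906641567163 → 1026180081050365522/27706906641567163
APPEND 33: p_14 = 33·1026180081050365522 + 53951560551136333 = 33917894235213198559, q_14 = 33·27706906641567163 + 1456694472014240 = 915784613643730619 → 33917894235213198559/915784613643730619
APPEND 34: p_15 = 34·33917894235213198559 + 1026180081050365522 = 1154234584078299116528, q_15 = 34·915784613643730619 + 27706906641567163 = 31164383770528408209 → 1154234584078299116528/31164383770528408209
APPEND 32: p_16 = 32·1154234584078299116528 + 33917894235213198559 = 36969424584740784927455, q_16 = 32·31164383770528408209 + 915784613643730619 = 998176065270552793307 → 36969424584740784927455/998176065270552793307

37/1
23037/622
484777/13089
9233800/249313
148225577/4002097
4752452264/128316417
61930105009/1672115518
128612662282/3472547453
1100430578775195/29711673296603
1154234584078299116528/31164383770528408209
36969424584740784927455/998176065270552793307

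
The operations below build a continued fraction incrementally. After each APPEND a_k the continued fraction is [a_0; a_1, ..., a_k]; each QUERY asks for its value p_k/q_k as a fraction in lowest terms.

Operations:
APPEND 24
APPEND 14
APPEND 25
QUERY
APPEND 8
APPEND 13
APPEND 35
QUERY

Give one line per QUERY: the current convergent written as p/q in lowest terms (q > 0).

APPEND 24: p_0 = 24·1 + 0 = 24, q_0 = 24·0 + 1 = 1 → 24/1
APPEND 14: p_1 = 14·24 + 1 = 337, q_1 = 14·1 + 0 = 14 → 337/14
APPEND 25: p_2 = 25·337 + 24 = 8449, q_2 = 25·14 + 1 = 351 → 8449/351
APPEND 8: p_3 = 8·8449 + 337 = 67929, q_3 = 8·351 + 14 = 2822 → 67929/2822
APPEND 13: p_4 = 13·67929 + 8449 = 891526, q_4 = 13·2822 + 351 = 37037 → 891526/37037
APPEND 35: p_5 = 35·891526 + 67929 = 31271339, q_5 = 35·37037 + 2822 = 1299117 → 31271339/1299117

8449/351
31271339/1299117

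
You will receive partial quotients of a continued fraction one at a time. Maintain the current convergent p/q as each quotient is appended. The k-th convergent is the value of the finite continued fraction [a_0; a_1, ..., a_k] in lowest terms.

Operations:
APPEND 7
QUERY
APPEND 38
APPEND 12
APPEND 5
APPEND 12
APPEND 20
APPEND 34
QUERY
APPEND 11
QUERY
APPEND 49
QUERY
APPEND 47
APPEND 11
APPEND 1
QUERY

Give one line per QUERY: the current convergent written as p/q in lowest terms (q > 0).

7/1
136125023/19373755
1501373075/213680288
73703405698/10489707867
41660440696270/5929249108311

APPEND 7: p_0 = 7·1 + 0 = 7, q_0 = 7·0 + 1 = 1 → 7/1
APPEND 38: p_1 = 38·7 + 1 = 267, q_1 = 38·1 + 0 = 38 → 267/38
APPEND 12: p_2 = 12·267 + 7 = 3211, q_2 = 12·38 + 1 = 457 → 3211/457
APPEND 5: p_3 = 5·3211 + 267 = 16322, q_3 = 5·457 + 38 = 2323 → 16322/2323
APPEND 12: p_4 = 12·16322 + 3211 = 199075, q_4 = 12·2323 + 457 = 28333 → 199075/28333
APPEND 20: p_5 = 20·199075 + 16322 = 3997822, q_5 = 20·28333 + 2323 = 568983 → 3997822/568983
APPEND 34: p_6 = 34·3997822 + 199075 = 136125023, q_6 = 34·568983 + 28333 = 19373755 → 136125023/19373755
APPEND 11: p_7 = 11·136125023 + 3997822 = 1501373075, q_7 = 11·19373755 + 568983 = 213680288 → 1501373075/213680288
APPEND 49: p_8 = 49·1501373075 + 136125023 = 73703405698, q_8 = 49·213680288 + 19373755 = 10489707867 → 73703405698/10489707867
APPEND 47: p_9 = 47·73703405698 + 1501373075 = 3465561440881, q_9 = 47·10489707867 + 213680288 = 493229950037 → 3465561440881/493229950037
APPEND 11: p_10 = 11·3465561440881 + 73703405698 = 38194879255389, q_10 = 11·493229950037 + 10489707867 = 5436019158274 → 38194879255389/5436019158274
APPEND 1: p_11 = 1·38194879255389 + 3465561440881 = 41660440696270, q_11 = 1·5436019158274 + 493229950037 = 5929249108311 → 41660440696270/5929249108311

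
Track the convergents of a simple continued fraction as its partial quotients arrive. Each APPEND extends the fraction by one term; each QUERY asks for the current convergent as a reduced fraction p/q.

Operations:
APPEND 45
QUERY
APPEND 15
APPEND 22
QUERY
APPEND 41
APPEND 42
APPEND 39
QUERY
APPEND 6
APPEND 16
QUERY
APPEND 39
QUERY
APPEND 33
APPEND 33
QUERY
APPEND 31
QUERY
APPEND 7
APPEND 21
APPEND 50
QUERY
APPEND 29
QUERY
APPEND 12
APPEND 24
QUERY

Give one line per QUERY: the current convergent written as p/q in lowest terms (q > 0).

45/1
14917/331
1004097210/22280363
97809115498/2170330299
3820605818065/84777134782
4167688042502284/92478697812247
129324507118682447/2869639447957762
962286864360750785413/21352614502423814731
27925546614964230327097/619652469261242433162
8093577856469320583380945/179592026364557234737362

APPEND 45: p_0 = 45·1 + 0 = 45, q_0 = 45·0 + 1 = 1 → 45/1
APPEND 15: p_1 = 15·45 + 1 = 676, q_1 = 15·1 + 0 = 15 → 676/15
APPEND 22: p_2 = 22·676 + 45 = 14917, q_2 = 22·15 + 1 = 331 → 14917/331
APPEND 41: p_3 = 41·14917 + 676 = 612273, q_3 = 41·331 + 15 = 13586 → 612273/13586
APPEND 42: p_4 = 42·612273 + 14917 = 25730383, q_4 = 42·13586 + 331 = 570943 → 25730383/570943
APPEND 39: p_5 = 39·25730383 + 612273 = 1004097210, q_5 = 39·570943 + 13586 = 22280363 → 1004097210/22280363
APPEND 6: p_6 = 6·1004097210 + 25730383 = 6050313643, q_6 = 6·22280363 + 570943 = 134253121 → 6050313643/134253121
APPEND 16: p_7 = 16·6050313643 + 1004097210 = 97809115498, q_7 = 16·134253121 + 22280363 = 2170330299 → 97809115498/2170330299
APPEND 39: p_8 = 39·97809115498 + 6050313643 = 3820605818065, q_8 = 39·2170330299 + 134253121 = 84777134782 → 3820605818065/84777134782
APPEND 33: p_9 = 33·3820605818065 + 97809115498 = 126177801111643, q_9 = 33·84777134782 + 2170330299 = 2799815778105 → 126177801111643/2799815778105
APPEND 33: p_10 = 33·126177801111643 + 3820605818065 = 4167688042502284, q_10 = 33·2799815778105 + 84777134782 = 92478697812247 → 4167688042502284/92478697812247
APPEND 31: p_11 = 31·4167688042502284 + 126177801111643 = 129324507118682447, q_11 = 31·92478697812247 + 2799815778105 = 2869639447957762 → 129324507118682447/2869639447957762
APPEND 7: p_12 = 7·129324507118682447 + 4167688042502284 = 909439237873279413, q_12 = 7·2869639447957762 + 92478697812247 = 20179954833516581 → 909439237873279413/20179954833516581
APPEND 21: p_13 = 21·909439237873279413 + 129324507118682447 = 19227548502457550120, q_13 = 21·20179954833516581 + 2869639447957762 = 426648690951805963 → 19227548502457550120/426648690951805963
APPEND 50: p_14 = 50·19227548502457550120 + 909439237873279413 = 962286864360750785413, q_14 = 50·426648690951805963 + 20179954833516581 = 21352614502423814731 → 962286864360750785413/21352614502423814731
APPEND 29: p_15 = 29·962286864360750785413 + 19227548502457550120 = 27925546614964230327097, q_15 = 29·21352614502423814731 + 426648690951805963 = 619652469261242433162 → 27925546614964230327097/619652469261242433162
APPEND 12: p_16 = 12·27925546614964230327097 + 962286864360750785413 = 336068846243931514710577, q_16 = 12·619652469261242433162 + 21352614502423814731 = 7457182245637333012675 → 336068846243931514710577/7457182245637333012675
APPEND 24: p_17 = 24·336068846243931514710577 + 27925546614964230327097 = 8093577856469320583380945, q_17 = 24·7457182245637333012675 + 619652469261242433162 = 179592026364557234737362 → 8093577856469320583380945/179592026364557234737362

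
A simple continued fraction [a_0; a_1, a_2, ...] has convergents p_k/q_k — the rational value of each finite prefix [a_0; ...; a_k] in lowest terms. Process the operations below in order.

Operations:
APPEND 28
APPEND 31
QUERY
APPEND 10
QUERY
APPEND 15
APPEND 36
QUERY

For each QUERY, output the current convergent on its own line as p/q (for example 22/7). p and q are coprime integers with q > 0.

869/31
8718/311
4747722/169367

APPEND 28: p_0 = 28·1 + 0 = 28, q_0 = 28·0 + 1 = 1 → 28/1
APPEND 31: p_1 = 31·28 + 1 = 869, q_1 = 31·1 + 0 = 31 → 869/31
APPEND 10: p_2 = 10·869 + 28 = 8718, q_2 = 10·31 + 1 = 311 → 8718/311
APPEND 15: p_3 = 15·8718 + 869 = 131639, q_3 = 15·311 + 31 = 4696 → 131639/4696
APPEND 36: p_4 = 36·131639 + 8718 = 4747722, q_4 = 36·4696 + 311 = 169367 → 4747722/169367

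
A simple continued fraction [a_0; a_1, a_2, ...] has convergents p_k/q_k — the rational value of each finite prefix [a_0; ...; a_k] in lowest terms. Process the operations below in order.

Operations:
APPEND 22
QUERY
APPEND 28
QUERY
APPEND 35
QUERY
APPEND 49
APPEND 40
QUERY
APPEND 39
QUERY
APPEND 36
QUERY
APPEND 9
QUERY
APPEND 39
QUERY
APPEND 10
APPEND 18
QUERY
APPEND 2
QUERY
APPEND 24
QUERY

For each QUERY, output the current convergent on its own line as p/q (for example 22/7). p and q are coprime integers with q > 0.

APPEND 22: p_0 = 22·1 + 0 = 22, q_0 = 22·0 + 1 = 1 → 22/1
APPEND 28: p_1 = 28·22 + 1 = 617, q_1 = 28·1 + 0 = 28 → 617/28
APPEND 35: p_2 = 35·617 + 22 = 21617, q_2 = 35·28 + 1 = 981 → 21617/981
APPEND 49: p_3 = 49·21617 + 617 = 1059850, q_3 = 49·981 + 28 = 48097 → 1059850/48097
APPEND 40: p_4 = 40·1059850 + 21617 = 42415617, q_4 = 40·48097 + 981 = 1924861 → 42415617/1924861
APPEND 39: p_5 = 39·42415617 + 1059850 = 1655268913, q_5 = 39·1924861 + 48097 = 75117676 → 1655268913/75117676
APPEND 36: p_6 = 36·1655268913 + 42415617 = 59632096485, q_6 = 36·75117676 + 1924861 = 2706161197 → 59632096485/2706161197
APPEND 9: p_7 = 9·59632096485 + 1655268913 = 538344137278, q_7 = 9·2706161197 + 75117676 = 24430568449 → 538344137278/24430568449
APPEND 39: p_8 = 39·538344137278 + 59632096485 = 21055053450327, q_8 = 39·24430568449 + 2706161197 = 955498330708 → 21055053450327/955498330708
APPEND 10: p_9 = 10·21055053450327 + 538344137278 = 211088878640548, q_9 = 10·955498330708 + 24430568449 = 9579413875529 → 211088878640548/9579413875529
APPEND 18: p_10 = 18·211088878640548 + 21055053450327 = 3820654868980191, q_10 = 18·9579413875529 + 955498330708 = 173384948090230 → 3820654868980191/173384948090230
APPEND 2: p_11 = 2·3820654868980191 + 211088878640548 = 7852398616600930, q_11 = 2·173384948090230 + 9579413875529 = 356349310055989 → 7852398616600930/356349310055989
APPEND 24: p_12 = 24·7852398616600930 + 3820654868980191 = 192278221667402511, q_12 = 24·356349310055989 + 173384948090230 = 8725768389433966 → 192278221667402511/8725768389433966

22/1
617/28
21617/981
42415617/1924861
1655268913/75117676
59632096485/2706161197
538344137278/24430568449
21055053450327/955498330708
3820654868980191/173384948090230
7852398616600930/356349310055989
192278221667402511/8725768389433966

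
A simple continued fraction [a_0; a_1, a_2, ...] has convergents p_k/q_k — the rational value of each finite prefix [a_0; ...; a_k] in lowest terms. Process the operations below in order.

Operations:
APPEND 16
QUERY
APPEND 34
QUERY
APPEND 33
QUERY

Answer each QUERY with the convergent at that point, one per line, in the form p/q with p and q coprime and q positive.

APPEND 16: p_0 = 16·1 + 0 = 16, q_0 = 16·0 + 1 = 1 → 16/1
APPEND 34: p_1 = 34·16 + 1 = 545, q_1 = 34·1 + 0 = 34 → 545/34
APPEND 33: p_2 = 33·545 + 16 = 18001, q_2 = 33·34 + 1 = 1123 → 18001/1123

16/1
545/34
18001/1123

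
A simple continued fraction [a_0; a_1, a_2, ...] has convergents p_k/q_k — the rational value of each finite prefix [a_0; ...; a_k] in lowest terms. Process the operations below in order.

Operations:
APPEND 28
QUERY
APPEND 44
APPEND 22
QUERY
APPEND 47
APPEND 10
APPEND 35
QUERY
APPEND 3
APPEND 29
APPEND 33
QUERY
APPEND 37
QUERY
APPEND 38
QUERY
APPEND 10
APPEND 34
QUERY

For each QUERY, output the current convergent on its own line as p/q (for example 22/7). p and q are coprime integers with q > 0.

28/1
27154/969
449342711/16034952
1318503446589/47051257226
48824540936417/1742320841469
1856651059030435/66255243233048
634778045521216513/22652276851079314

APPEND 28: p_0 = 28·1 + 0 = 28, q_0 = 28·0 + 1 = 1 → 28/1
APPEND 44: p_1 = 44·28 + 1 = 1233, q_1 = 44·1 + 0 = 44 → 1233/44
APPEND 22: p_2 = 22·1233 + 28 = 27154, q_2 = 22·44 + 1 = 969 → 27154/969
APPEND 47: p_3 = 47·27154 + 1233 = 1277471, q_3 = 47·969 + 44 = 45587 → 1277471/45587
APPEND 10: p_4 = 10·1277471 + 27154 = 12801864, q_4 = 10·45587 + 969 = 456839 → 12801864/456839
APPEND 35: p_5 = 35·12801864 + 1277471 = 449342711, q_5 = 35·456839 + 45587 = 16034952 → 449342711/16034952
APPEND 3: p_6 = 3·449342711 + 12801864 = 1360829997, q_6 = 3·16034952 + 456839 = 48561695 → 1360829997/48561695
APPEND 29: p_7 = 29·1360829997 + 449342711 = 39913412624, q_7 = 29·48561695 + 16034952 = 1424324107 → 39913412624/1424324107
APPEND 33: p_8 = 33·39913412624 + 1360829997 = 1318503446589, q_8 = 33·1424324107 + 48561695 = 47051257226 → 1318503446589/47051257226
APPEND 37: p_9 = 37·1318503446589 + 39913412624 = 48824540936417, q_9 = 37·47051257226 + 1424324107 = 1742320841469 → 48824540936417/1742320841469
APPEND 38: p_10 = 38·48824540936417 + 1318503446589 = 1856651059030435, q_10 = 38·1742320841469 + 47051257226 = 66255243233048 → 1856651059030435/66255243233048
APPEND 10: p_11 = 10·1856651059030435 + 48824540936417 = 18615335131240767, q_11 = 10·66255243233048 + 1742320841469 = 664294753171949 → 18615335131240767/664294753171949
APPEND 34: p_12 = 34·18615335131240767 + 1856651059030435 = 634778045521216513, q_12 = 34·664294753171949 + 66255243233048 = 22652276851079314 → 634778045521216513/22652276851079314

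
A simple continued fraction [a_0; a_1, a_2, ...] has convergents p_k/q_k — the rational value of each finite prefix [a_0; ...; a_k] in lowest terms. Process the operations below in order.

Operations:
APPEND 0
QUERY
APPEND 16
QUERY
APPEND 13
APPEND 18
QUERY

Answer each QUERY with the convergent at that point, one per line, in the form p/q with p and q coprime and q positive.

APPEND 0: p_0 = 0·1 + 0 = 0, q_0 = 0·0 + 1 = 1 → 0/1
APPEND 16: p_1 = 16·0 + 1 = 1, q_1 = 16·1 + 0 = 16 → 1/16
APPEND 13: p_2 = 13·1 + 0 = 13, q_2 = 13·16 + 1 = 209 → 13/209
APPEND 18: p_3 = 18·13 + 1 = 235, q_3 = 18·209 + 16 = 3778 → 235/3778

0/1
1/16
235/3778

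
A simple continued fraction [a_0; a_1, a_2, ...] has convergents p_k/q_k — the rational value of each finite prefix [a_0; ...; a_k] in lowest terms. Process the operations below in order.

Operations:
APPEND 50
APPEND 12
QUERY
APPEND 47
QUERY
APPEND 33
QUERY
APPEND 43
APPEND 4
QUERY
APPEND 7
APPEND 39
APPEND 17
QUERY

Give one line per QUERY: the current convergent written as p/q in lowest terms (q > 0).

601/12
28297/565
934402/18657
161764734/3229921
781330319222/15600651289

APPEND 50: p_0 = 50·1 + 0 = 50, q_0 = 50·0 + 1 = 1 → 50/1
APPEND 12: p_1 = 12·50 + 1 = 601, q_1 = 12·1 + 0 = 12 → 601/12
APPEND 47: p_2 = 47·601 + 50 = 28297, q_2 = 47·12 + 1 = 565 → 28297/565
APPEND 33: p_3 = 33·28297 + 601 = 934402, q_3 = 33·565 + 12 = 18657 → 934402/18657
APPEND 43: p_4 = 43·934402 + 28297 = 40207583, q_4 = 43·18657 + 565 = 802816 → 40207583/802816
APPEND 4: p_5 = 4·40207583 + 934402 = 161764734, q_5 = 4·802816 + 18657 = 3229921 → 161764734/3229921
APPEND 7: p_6 = 7·161764734 + 40207583 = 1172560721, q_6 = 7·3229921 + 802816 = 23412263 → 1172560721/23412263
APPEND 39: p_7 = 39·1172560721 + 161764734 = 45891632853, q_7 = 39·23412263 + 3229921 = 916308178 → 45891632853/916308178
APPEND 17: p_8 = 17·45891632853 + 1172560721 = 781330319222, q_8 = 17·916308178 + 23412263 = 15600651289 → 781330319222/15600651289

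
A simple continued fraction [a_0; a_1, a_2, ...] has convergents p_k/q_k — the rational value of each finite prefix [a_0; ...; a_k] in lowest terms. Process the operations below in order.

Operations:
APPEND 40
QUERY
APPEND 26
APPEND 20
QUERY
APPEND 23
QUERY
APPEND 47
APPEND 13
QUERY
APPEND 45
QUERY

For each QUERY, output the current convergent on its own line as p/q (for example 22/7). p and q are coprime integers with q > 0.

40/1
20860/521
480821/12009
294533632/7356281
13276632887/331597589

APPEND 40: p_0 = 40·1 + 0 = 40, q_0 = 40·0 + 1 = 1 → 40/1
APPEND 26: p_1 = 26·40 + 1 = 1041, q_1 = 26·1 + 0 = 26 → 1041/26
APPEND 20: p_2 = 20·1041 + 40 = 20860, q_2 = 20·26 + 1 = 521 → 20860/521
APPEND 23: p_3 = 23·20860 + 1041 = 480821, q_3 = 23·521 + 26 = 12009 → 480821/12009
APPEND 47: p_4 = 47·480821 + 20860 = 22619447, q_4 = 47·12009 + 521 = 564944 → 22619447/564944
APPEND 13: p_5 = 13·22619447 + 480821 = 294533632, q_5 = 13·564944 + 12009 = 7356281 → 294533632/7356281
APPEND 45: p_6 = 45·294533632 + 22619447 = 13276632887, q_6 = 45·7356281 + 564944 = 331597589 → 13276632887/331597589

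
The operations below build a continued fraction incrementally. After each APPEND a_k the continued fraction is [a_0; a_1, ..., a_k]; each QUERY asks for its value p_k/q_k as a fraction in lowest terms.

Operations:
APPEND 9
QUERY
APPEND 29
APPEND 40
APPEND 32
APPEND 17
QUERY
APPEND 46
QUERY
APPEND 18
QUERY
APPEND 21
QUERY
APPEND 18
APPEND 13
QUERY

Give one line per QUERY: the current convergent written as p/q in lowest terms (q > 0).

9/1
5720959/633238
263500024/29166129
4748721391/525623560
99986649235/11067260889
23558595948308/2607639415195

APPEND 9: p_0 = 9·1 + 0 = 9, q_0 = 9·0 + 1 = 1 → 9/1
APPEND 29: p_1 = 29·9 + 1 = 262, q_1 = 29·1 + 0 = 29 → 262/29
APPEND 40: p_2 = 40·262 + 9 = 10489, q_2 = 40·29 + 1 = 1161 → 10489/1161
APPEND 32: p_3 = 32·10489 + 262 = 335910, q_3 = 32·1161 + 29 = 37181 → 335910/37181
APPEND 17: p_4 = 17·335910 + 10489 = 5720959, q_4 = 17·37181 + 1161 = 633238 → 5720959/633238
APPEND 46: p_5 = 46·5720959 + 335910 = 263500024, q_5 = 46·633238 + 37181 = 29166129 → 263500024/29166129
APPEND 18: p_6 = 18·263500024 + 5720959 = 4748721391, q_6 = 18·29166129 + 633238 = 525623560 → 4748721391/525623560
APPEND 21: p_7 = 21·4748721391 + 263500024 = 99986649235, q_7 = 21·525623560 + 29166129 = 11067260889 → 99986649235/11067260889
APPEND 18: p_8 = 18·99986649235 + 4748721391 = 1804508407621, q_8 = 18·11067260889 + 525623560 = 199736319562 → 1804508407621/199736319562
APPEND 13: p_9 = 13·1804508407621 + 99986649235 = 23558595948308, q_9 = 13·199736319562 + 11067260889 = 2607639415195 → 23558595948308/2607639415195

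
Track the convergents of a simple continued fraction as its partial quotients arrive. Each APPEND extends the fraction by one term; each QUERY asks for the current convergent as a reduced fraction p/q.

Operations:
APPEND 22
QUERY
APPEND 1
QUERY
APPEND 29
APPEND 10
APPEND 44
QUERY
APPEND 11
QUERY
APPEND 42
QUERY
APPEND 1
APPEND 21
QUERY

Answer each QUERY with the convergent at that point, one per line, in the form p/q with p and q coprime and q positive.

22/1
23/1
304861/13274
3360384/146315
141440989/6158504
3182269822/138559703

APPEND 22: p_0 = 22·1 + 0 = 22, q_0 = 22·0 + 1 = 1 → 22/1
APPEND 1: p_1 = 1·22 + 1 = 23, q_1 = 1·1 + 0 = 1 → 23/1
APPEND 29: p_2 = 29·23 + 22 = 689, q_2 = 29·1 + 1 = 30 → 689/30
APPEND 10: p_3 = 10·689 + 23 = 6913, q_3 = 10·30 + 1 = 301 → 6913/301
APPEND 44: p_4 = 44·6913 + 689 = 304861, q_4 = 44·301 + 30 = 13274 → 304861/13274
APPEND 11: p_5 = 11·304861 + 6913 = 3360384, q_5 = 11·13274 + 301 = 146315 → 3360384/146315
APPEND 42: p_6 = 42·3360384 + 304861 = 141440989, q_6 = 42·146315 + 13274 = 6158504 → 141440989/6158504
APPEND 1: p_7 = 1·141440989 + 3360384 = 144801373, q_7 = 1·6158504 + 146315 = 6304819 → 144801373/6304819
APPEND 21: p_8 = 21·144801373 + 141440989 = 3182269822, q_8 = 21·6304819 + 6158504 = 138559703 → 3182269822/138559703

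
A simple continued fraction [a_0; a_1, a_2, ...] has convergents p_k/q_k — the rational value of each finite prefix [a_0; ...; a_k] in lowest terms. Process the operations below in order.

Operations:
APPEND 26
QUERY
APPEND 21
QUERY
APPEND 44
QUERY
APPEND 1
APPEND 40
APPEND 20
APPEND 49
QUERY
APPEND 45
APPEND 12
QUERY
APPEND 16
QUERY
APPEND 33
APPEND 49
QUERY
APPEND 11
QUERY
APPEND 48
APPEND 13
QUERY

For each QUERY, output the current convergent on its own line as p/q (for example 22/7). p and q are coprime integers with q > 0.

APPEND 26: p_0 = 26·1 + 0 = 26, q_0 = 26·0 + 1 = 1 → 26/1
APPEND 21: p_1 = 21·26 + 1 = 547, q_1 = 21·1 + 0 = 21 → 547/21
APPEND 44: p_2 = 44·547 + 26 = 24094, q_2 = 44·21 + 1 = 925 → 24094/925
APPEND 1: p_3 = 1·24094 + 547 = 24641, q_3 = 1·925 + 21 = 946 → 24641/946
APPEND 40: p_4 = 40·24641 + 24094 = 1009734, q_4 = 40·946 + 925 = 38765 → 1009734/38765
APPEND 20: p_5 = 20·1009734 + 24641 = 20219321, q_5 = 20·38765 + 946 = 776246 → 20219321/776246
APPEND 49: p_6 = 49·20219321 + 1009734 = 991756463, q_6 = 49·776246 + 38765 = 38074819 → 991756463/38074819
APPEND 45: p_7 = 45·991756463 + 20219321 = 44649260156, q_7 = 45·38074819 + 776246 = 1714143101 → 44649260156/1714143101
APPEND 12: p_8 = 12·44649260156 + 991756463 = 536782878335, q_8 = 12·1714143101 + 38074819 = 20607792031 → 536782878335/20607792031
APPEND 16: p_9 = 16·536782878335 + 44649260156 = 8633175313516, q_9 = 16·20607792031 + 1714143101 = 331438815597 → 8633175313516/331438815597
APPEND 33: p_10 = 33·8633175313516 + 536782878335 = 285431568224363, q_10 = 33·331438815597 + 20607792031 = 10958088706732 → 285431568224363/10958088706732
APPEND 49: p_11 = 49·285431568224363 + 8633175313516 = 13994780018307303, q_11 = 49·10958088706732 + 331438815597 = 537277785445465 → 13994780018307303/537277785445465
APPEND 11: p_12 = 11·13994780018307303 + 285431568224363 = 154228011769604696, q_12 = 11·537277785445465 + 10958088706732 = 5921013728606847 → 154228011769604696/5921013728606847
APPEND 48: p_13 = 48·154228011769604696 + 13994780018307303 = 7416939344959332711, q_13 = 48·5921013728606847 + 537277785445465 = 284745936758574121 → 7416939344959332711/284745936758574121
APPEND 13: p_14 = 13·7416939344959332711 + 154228011769604696 = 96574439496240929939, q_14 = 13·284745936758574121 + 5921013728606847 = 3707618191590070420 → 96574439496240929939/3707618191590070420

26/1
547/21
24094/925
991756463/38074819
536782878335/20607792031
8633175313516/331438815597
13994780018307303/537277785445465
154228011769604696/5921013728606847
96574439496240929939/3707618191590070420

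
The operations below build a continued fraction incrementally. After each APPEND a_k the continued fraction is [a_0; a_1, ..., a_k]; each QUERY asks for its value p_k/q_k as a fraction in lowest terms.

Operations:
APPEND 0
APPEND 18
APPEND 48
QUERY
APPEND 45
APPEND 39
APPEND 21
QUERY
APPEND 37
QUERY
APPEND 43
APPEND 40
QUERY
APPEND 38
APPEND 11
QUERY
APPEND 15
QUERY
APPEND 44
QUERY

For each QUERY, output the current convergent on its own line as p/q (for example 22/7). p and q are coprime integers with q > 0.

48/865
1773028/31951425
65686363/1183722367
113117151843/2038464250607
47427175775224/854676773149599
715708914685031/12897664170780257
31538619421916588/568351900287480907

APPEND 0: p_0 = 0·1 + 0 = 0, q_0 = 0·0 + 1 = 1 → 0/1
APPEND 18: p_1 = 18·0 + 1 = 1, q_1 = 18·1 + 0 = 18 → 1/18
APPEND 48: p_2 = 48·1 + 0 = 48, q_2 = 48·18 + 1 = 865 → 48/865
APPEND 45: p_3 = 45·48 + 1 = 2161, q_3 = 45·865 + 18 = 38943 → 2161/38943
APPEND 39: p_4 = 39·2161 + 48 = 84327, q_4 = 39·38943 + 865 = 1519642 → 84327/1519642
APPEND 21: p_5 = 21·84327 + 2161 = 1773028, q_5 = 21·1519642 + 38943 = 31951425 → 1773028/31951425
APPEND 37: p_6 = 37·1773028 + 84327 = 65686363, q_6 = 37·31951425 + 1519642 = 1183722367 → 65686363/1183722367
APPEND 43: p_7 = 43·65686363 + 1773028 = 2826286637, q_7 = 43·1183722367 + 31951425 = 50932013206 → 2826286637/50932013206
APPEND 40: p_8 = 40·2826286637 + 65686363 = 113117151843, q_8 = 40·50932013206 + 1183722367 = 2038464250607 → 113117151843/2038464250607
APPEND 38: p_9 = 38·113117151843 + 2826286637 = 4301278056671, q_9 = 38·2038464250607 + 50932013206 = 77512573536272 → 4301278056671/77512573536272
APPEND 11: p_10 = 11·4301278056671 + 113117151843 = 47427175775224, q_10 = 11·77512573536272 + 2038464250607 = 854676773149599 → 47427175775224/854676773149599
APPEND 15: p_11 = 15·47427175775224 + 4301278056671 = 715708914685031, q_11 = 15·854676773149599 + 77512573536272 = 12897664170780257 → 715708914685031/12897664170780257
APPEND 44: p_12 = 44·715708914685031 + 47427175775224 = 31538619421916588, q_12 = 44·12897664170780257 + 854676773149599 = 568351900287480907 → 31538619421916588/568351900287480907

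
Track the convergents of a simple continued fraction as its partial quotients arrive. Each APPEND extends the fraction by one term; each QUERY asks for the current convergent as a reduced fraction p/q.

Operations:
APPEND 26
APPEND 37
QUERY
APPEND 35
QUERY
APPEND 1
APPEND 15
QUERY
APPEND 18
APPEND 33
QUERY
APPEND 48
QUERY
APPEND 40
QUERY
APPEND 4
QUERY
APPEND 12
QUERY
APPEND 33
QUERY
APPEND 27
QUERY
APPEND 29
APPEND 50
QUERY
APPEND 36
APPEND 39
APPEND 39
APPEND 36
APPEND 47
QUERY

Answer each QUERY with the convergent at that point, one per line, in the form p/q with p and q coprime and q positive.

963/37
33731/1296
554141/21291
330858797/12712134
15891231488/610567003
635980118317/24435392254
2559811704756/98352136019
31353720575389/1204661024482
1037232590692593/39852165943925
28036633669275400/1077213141510457
40733017083653235050/1565028876628869357
3785989502034241194178282647/145463884620400606759727788

APPEND 26: p_0 = 26·1 + 0 = 26, q_0 = 26·0 + 1 = 1 → 26/1
APPEND 37: p_1 = 37·26 + 1 = 963, q_1 = 37·1 + 0 = 37 → 963/37
APPEND 35: p_2 = 35·963 + 26 = 33731, q_2 = 35·37 + 1 = 1296 → 33731/1296
APPEND 1: p_3 = 1·33731 + 963 = 34694, q_3 = 1·1296 + 37 = 1333 → 34694/1333
APPEND 15: p_4 = 15·34694 + 33731 = 554141, q_4 = 15·1333 + 1296 = 21291 → 554141/21291
APPEND 18: p_5 = 18·554141 + 34694 = 10009232, q_5 = 18·21291 + 1333 = 384571 → 10009232/384571
APPEND 33: p_6 = 33·10009232 + 554141 = 330858797, q_6 = 33·384571 + 21291 = 12712134 → 330858797/12712134
APPEND 48: p_7 = 48·330858797 + 10009232 = 15891231488, q_7 = 48·12712134 + 384571 = 610567003 → 15891231488/610567003
APPEND 40: p_8 = 40·15891231488 + 330858797 = 635980118317, q_8 = 40·610567003 + 12712134 = 24435392254 → 635980118317/24435392254
APPEND 4: p_9 = 4·635980118317 + 15891231488 = 2559811704756, q_9 = 4·24435392254 + 610567003 = 98352136019 → 2559811704756/98352136019
APPEND 12: p_10 = 12·2559811704756 + 635980118317 = 31353720575389, q_10 = 12·98352136019 + 24435392254 = 1204661024482 → 31353720575389/1204661024482
APPEND 33: p_11 = 33·31353720575389 + 2559811704756 = 1037232590692593, q_11 = 33·1204661024482 + 98352136019 = 39852165943925 → 1037232590692593/39852165943925
APPEND 27: p_12 = 27·1037232590692593 + 31353720575389 = 28036633669275400, q_12 = 27·39852165943925 + 1204661024482 = 1077213141510457 → 28036633669275400/1077213141510457
APPEND 29: p_13 = 29·28036633669275400 + 1037232590692593 = 814099608999679193, q_13 = 29·1077213141510457 + 39852165943925 = 31279033269747178 → 814099608999679193/31279033269747178
APPEND 50: p_14 = 50·814099608999679193 + 28036633669275400 = 40733017083653235050, q_14 = 50·31279033269747178 + 1077213141510457 = 1565028876628869357 → 40733017083653235050/1565028876628869357
APPEND 36: p_15 = 36·40733017083653235050 + 814099608999679193 = 1467202714620516140993, q_15 = 36·1565028876628869357 + 31279033269747178 = 56372318591909044030 → 1467202714620516140993/56372318591909044030
APPEND 39: p_16 = 39·1467202714620516140993 + 40733017083653235050 = 57261638887283782733777, q_16 = 39·56372318591909044030 + 1565028876628869357 = 2200085453961081586527 → 57261638887283782733777/2200085453961081586527
APPEND 39: p_17 = 39·57261638887283782733777 + 1467202714620516140993 = 2234671119318688042758296, q_17 = 39·2200085453961081586527 + 56372318591909044030 = 85859705023074090918583 → 2234671119318688042758296/85859705023074090918583
APPEND 36: p_18 = 36·2234671119318688042758296 + 57261638887283782733777 = 80505421934360053322032433, q_18 = 36·85859705023074090918583 + 2200085453961081586527 = 3093149466284628354655515 → 80505421934360053322032433/3093149466284628354655515
APPEND 47: p_19 = 47·80505421934360053322032433 + 2234671119318688042758296 = 3785989502034241194178282647, q_19 = 47·3093149466284628354655515 + 85859705023074090918583 = 145463884620400606759727788 → 3785989502034241194178282647/145463884620400606759727788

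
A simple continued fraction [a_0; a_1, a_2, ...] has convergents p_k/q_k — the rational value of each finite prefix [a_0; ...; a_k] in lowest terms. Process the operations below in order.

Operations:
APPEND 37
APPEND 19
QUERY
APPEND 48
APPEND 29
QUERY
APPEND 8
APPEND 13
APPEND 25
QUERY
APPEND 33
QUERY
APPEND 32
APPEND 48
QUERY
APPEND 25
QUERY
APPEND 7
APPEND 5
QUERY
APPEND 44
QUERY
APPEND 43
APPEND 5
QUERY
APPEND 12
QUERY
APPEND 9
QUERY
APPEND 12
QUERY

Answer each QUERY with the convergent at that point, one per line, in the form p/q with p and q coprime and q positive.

704/19
981745/26496
2595962839/70061606
85770296689/2314826947
131953552227265/3561251974627
3301586051138512/89105443889585
119516865602122757/3225602239898195
5281985142403598157/142553797914722302
1141506375087187815697/30807748360779508207
13925321379035210631872/375826019241927055665
126469398786404083502545/3413241921538123009192
1531558106815884212662412/41334729077699403165969

APPEND 37: p_0 = 37·1 + 0 = 37, q_0 = 37·0 + 1 = 1 → 37/1
APPEND 19: p_1 = 19·37 + 1 = 704, q_1 = 19·1 + 0 = 19 → 704/19
APPEND 48: p_2 = 48·704 + 37 = 33829, q_2 = 48·19 + 1 = 913 → 33829/913
APPEND 29: p_3 = 29·33829 + 704 = 981745, q_3 = 29·913 + 19 = 26496 → 981745/26496
APPEND 8: p_4 = 8·981745 + 33829 = 7887789, q_4 = 8·26496 + 913 = 212881 → 7887789/212881
APPEND 13: p_5 = 13·7887789 + 981745 = 103523002, q_5 = 13·212881 + 26496 = 2793949 → 103523002/2793949
APPEND 25: p_6 = 25·103523002 + 7887789 = 2595962839, q_6 = 25·2793949 + 212881 = 70061606 → 2595962839/70061606
APPEND 33: p_7 = 33·2595962839 + 103523002 = 85770296689, q_7 = 33·70061606 + 2793949 = 2314826947 → 85770296689/2314826947
APPEND 32: p_8 = 32·85770296689 + 2595962839 = 2747245456887, q_8 = 32·2314826947 + 70061606 = 74144523910 → 2747245456887/74144523910
APPEND 48: p_9 = 48·2747245456887 + 85770296689 = 131953552227265, q_9 = 48·74144523910 + 2314826947 = 3561251974627 → 131953552227265/3561251974627
APPEND 25: p_10 = 25·131953552227265 + 2747245456887 = 3301586051138512, q_10 = 25·3561251974627 + 74144523910 = 89105443889585 → 3301586051138512/89105443889585
APPEND 7: p_11 = 7·3301586051138512 + 131953552227265 = 23243055910196849, q_11 = 7·89105443889585 + 3561251974627 = 627299359201722 → 23243055910196849/627299359201722
APPEND 5: p_12 = 5·23243055910196849 + 3301586051138512 = 119516865602122757, q_12 = 5·627299359201722 + 89105443889585 = 3225602239898195 → 119516865602122757/3225602239898195
APPEND 44: p_13 = 44·119516865602122757 + 23243055910196849 = 5281985142403598157, q_13 = 44·3225602239898195 + 627299359201722 = 142553797914722302 → 5281985142403598157/142553797914722302
APPEND 43: p_14 = 43·5281985142403598157 + 119516865602122757 = 227244877988956843508, q_14 = 43·142553797914722302 + 3225602239898195 = 6133038912572957181 → 227244877988956843508/6133038912572957181
APPEND 5: p_15 = 5·227244877988956843508 + 5281985142403598157 = 1141506375087187815697, q_15 = 5·6133038912572957181 + 142553797914722302 = 30807748360779508207 → 1141506375087187815697/30807748360779508207
APPEND 12: p_16 = 12·1141506375087187815697 + 227244877988956843508 = 13925321379035210631872, q_16 = 12·30807748360779508207 + 6133038912572957181 = 375826019241927055665 → 13925321379035210631872/375826019241927055665
APPEND 9: p_17 = 9·13925321379035210631872 + 1141506375087187815697 = 126469398786404083502545, q_17 = 9·375826019241927055665 + 30807748360779508207 = 3413241921538123009192 → 126469398786404083502545/3413241921538123009192
APPEND 12: p_18 = 12·126469398786404083502545 + 13925321379035210631872 = 1531558106815884212662412, q_18 = 12·3413241921538123009192 + 375826019241927055665 = 41334729077699403165969 → 1531558106815884212662412/41334729077699403165969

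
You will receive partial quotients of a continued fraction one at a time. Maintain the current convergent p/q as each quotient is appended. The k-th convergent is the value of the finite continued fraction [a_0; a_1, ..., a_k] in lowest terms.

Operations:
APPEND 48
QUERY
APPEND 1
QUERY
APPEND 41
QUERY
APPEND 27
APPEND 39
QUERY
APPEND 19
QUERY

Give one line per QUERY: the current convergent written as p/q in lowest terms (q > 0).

48/1
49/1
2057/42
2169989/44307
41285379/842968

APPEND 48: p_0 = 48·1 + 0 = 48, q_0 = 48·0 + 1 = 1 → 48/1
APPEND 1: p_1 = 1·48 + 1 = 49, q_1 = 1·1 + 0 = 1 → 49/1
APPEND 41: p_2 = 41·49 + 48 = 2057, q_2 = 41·1 + 1 = 42 → 2057/42
APPEND 27: p_3 = 27·2057 + 49 = 55588, q_3 = 27·42 + 1 = 1135 → 55588/1135
APPEND 39: p_4 = 39·55588 + 2057 = 2169989, q_4 = 39·1135 + 42 = 44307 → 2169989/44307
APPEND 19: p_5 = 19·2169989 + 55588 = 41285379, q_5 = 19·44307 + 1135 = 842968 → 41285379/842968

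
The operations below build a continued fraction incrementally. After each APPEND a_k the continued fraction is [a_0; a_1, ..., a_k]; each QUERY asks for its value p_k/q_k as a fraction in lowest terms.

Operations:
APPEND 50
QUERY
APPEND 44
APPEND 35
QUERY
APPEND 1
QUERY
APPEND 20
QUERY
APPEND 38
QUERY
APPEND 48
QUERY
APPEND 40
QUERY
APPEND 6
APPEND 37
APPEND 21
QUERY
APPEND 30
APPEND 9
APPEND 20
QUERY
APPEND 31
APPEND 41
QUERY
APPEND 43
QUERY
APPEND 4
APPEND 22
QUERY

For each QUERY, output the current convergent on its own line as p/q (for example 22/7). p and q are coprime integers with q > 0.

50/1
77085/1541
79286/1585
1662805/33241
63265876/1264743
3038424853/60740905
121600259996/2430900943
572547513656878/11445750945817
3125312449055444189/62477867891305744
3981769058226975388727/79599222557341351661
171313109595120378787079/3424706490567859829860
15334465673246707170602025/306550060556801034594082

APPEND 50: p_0 = 50·1 + 0 = 50, q_0 = 50·0 + 1 = 1 → 50/1
APPEND 44: p_1 = 44·50 + 1 = 2201, q_1 = 44·1 + 0 = 44 → 2201/44
APPEND 35: p_2 = 35·2201 + 50 = 77085, q_2 = 35·44 + 1 = 1541 → 77085/1541
APPEND 1: p_3 = 1·77085 + 2201 = 79286, q_3 = 1·1541 + 44 = 1585 → 79286/1585
APPEND 20: p_4 = 20·79286 + 77085 = 1662805, q_4 = 20·1585 + 1541 = 33241 → 1662805/33241
APPEND 38: p_5 = 38·1662805 + 79286 = 63265876, q_5 = 38·33241 + 1585 = 1264743 → 63265876/1264743
APPEND 48: p_6 = 48·63265876 + 1662805 = 3038424853, q_6 = 48·1264743 + 33241 = 60740905 → 3038424853/60740905
APPEND 40: p_7 = 40·3038424853 + 63265876 = 121600259996, q_7 = 40·60740905 + 1264743 = 2430900943 → 121600259996/2430900943
APPEND 6: p_8 = 6·121600259996 + 3038424853 = 732639984829, q_8 = 6·2430900943 + 60740905 = 14646146563 → 732639984829/14646146563
APPEND 37: p_9 = 37·732639984829 + 121600259996 = 27229279698669, q_9 = 37·14646146563 + 2430900943 = 544338323774 → 27229279698669/544338323774
APPEND 21: p_10 = 21·27229279698669 + 732639984829 = 572547513656878, q_10 = 21·544338323774 + 14646146563 = 11445750945817 → 572547513656878/11445750945817
APPEND 30: p_11 = 30·572547513656878 + 27229279698669 = 17203654689405009, q_11 = 30·11445750945817 + 544338323774 = 343916866698284 → 17203654689405009/343916866698284
APPEND 9: p_12 = 9·17203654689405009 + 572547513656878 = 155405439718301959, q_12 = 9·343916866698284 + 11445750945817 = 3106697551230373 → 155405439718301959/3106697551230373
APPEND 20: p_13 = 20·155405439718301959 + 17203654689405009 = 3125312449055444189, q_13 = 20·3106697551230373 + 343916866698284 = 62477867891305744 → 3125312449055444189/62477867891305744
APPEND 31: p_14 = 31·3125312449055444189 + 155405439718301959 = 97040091360437071818, q_14 = 31·62477867891305744 + 3106697551230373 = 1939920602181708437 → 97040091360437071818/1939920602181708437
APPEND 41: p_15 = 41·97040091360437071818 + 3125312449055444189 = 3981769058226975388727, q_15 = 41·1939920602181708437 + 62477867891305744 = 79599222557341351661 → 3981769058226975388727/79599222557341351661
APPEND 43: p_16 = 43·3981769058226975388727 + 97040091360437071818 = 171313109595120378787079, q_16 = 43·79599222557341351661 + 1939920602181708437 = 3424706490567859829860 → 171313109595120378787079/3424706490567859829860
APPEND 4: p_17 = 4·171313109595120378787079 + 3981769058226975388727 = 689234207438708490537043, q_17 = 4·3424706490567859829860 + 79599222557341351661 = 13778425184828780671101 → 689234207438708490537043/13778425184828780671101
APPEND 22: p_18 = 22·689234207438708490537043 + 171313109595120378787079 = 15334465673246707170602025, q_18 = 22·13778425184828780671101 + 3424706490567859829860 = 306550060556801034594082 → 15334465673246707170602025/306550060556801034594082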